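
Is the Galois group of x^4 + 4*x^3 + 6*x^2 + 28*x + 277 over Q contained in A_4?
The polynomial is irreducible of degree 4 over Q. Its discriminant is 4087812096 = 63936^2, a perfect square. A Galois group lies in the alternating group exactly when the discriminant is a square in Q, so the Galois group (A_4) is contained in A_4.

Yes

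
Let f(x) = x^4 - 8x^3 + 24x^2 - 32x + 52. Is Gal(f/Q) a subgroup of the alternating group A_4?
The polynomial is irreducible of degree 4 over Q. Its discriminant is 11943936 = 3456^2, a perfect square. A Galois group lies in the alternating group exactly when the discriminant is a square in Q, so the Galois group (V_4) is contained in A_4.

Yes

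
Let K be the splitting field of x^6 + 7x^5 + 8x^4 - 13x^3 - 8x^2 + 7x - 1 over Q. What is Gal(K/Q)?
The polynomial f is an irreducible sextic over Q, so G = Gal(f/Q) is one of the 16 transitive subgroups 6T1, ..., 6T16 of S_6. The discriminant of f is 324179200, which is not a perfect square, so G is not contained in A_6. The transitive groups of degree 6 not contained in A_6 are: C_6 (6T1, order 6), S_3 (6T2, order 6), D_6 (6T3, order 12), C_3 x S_3 (6T5, order 18), A_4 x C_2 (6T6, order 24), S_4 (6T8, order 24), S_3 x S_3 (6T9, order 36), S_4 x C_2 (6T11, order 48), (S_3 x S_3) : C_2 (6T13, order 72), PGL(2,5) (6T14, order 120), S_6 (6T16, order 720). By Dedekind's theorem, for a prime p not dividing disc(f) the degrees of the irreducible factors of f mod p form the cycle type of an element of G. Factoring f modulo the 23 such primes p <= 101 (skipping 2, 5, 37, which divide the discriminant), each new pattern first appears at: mod 3: f = (x^3 + 2x + 1)(x^3 + x^2 + 2), pattern 3+3; mod 13: f = (x^2 + 2x + 7)(x^2 + 9x + 2)(x^2 + 9x + 12), pattern 2+2+2; mod 67: f = (x + 3)(x + 8)(x + 22)(x + 25)(x + 28)(x + 55), pattern 1+1+1+1+1+1. No other pattern occurs in this range, so the set of observed cycle types is {3+3, 2+2+2, 1+1+1+1+1+1}. The candidates containing elements of all these cycle types are C_6 (6T1) of order 6, S_3 (6T2) of order 6, D_6 (6T3) of order 12, C_3 x S_3 (6T5) of order 18, A_4 x C_2 (6T6) of order 24, S_4 (6T8) of order 24, S_3 x S_3 (6T9) of order 36, S_4 x C_2 (6T11) of order 48, (S_3 x S_3) : C_2 (6T13) of order 72, PGL(2,5) (6T14) of order 120, S_6 (6T16) of order 720; the others are excluded. The observed types are precisely the cycle types that occur in S_3 (6T2). Each of the other remaining candidates has further cycle types, and by the Chebotarev density theorem the matching factorization patterns would occur for a proportion of primes equal to their share of the group: C_6 (6T1) additionally contains elements of type 6 (2 of its 6 elements, about 33% of primes); D_6 (6T3) additionally contains elements of type 6, 2+2+1+1 (5 of its 12 elements, about 42% of primes); C_3 x S_3 (6T5) additionally contains elements of type 6, 3+1+1+1 (10 of its 18 elements, about 56% of primes); A_4 x C_2 (6T6) additionally contains elements of type 6, 2+2+1+1, 2+1+1+1+1 (14 of its 24 elements, about 58% of primes); S_4 (6T8) additionally contains elements of type 4+1+1, 2+2+1+1 (9 of its 24 elements, about 38% of primes); S_3 x S_3 (6T9) additionally contains elements of type 6, 3+1+1+1, 2+2+1+1 (25 of its 36 elements, about 69% of primes); S_4 x C_2 (6T11) additionally contains elements of type 6, 4+2, 4+1+1, 2+2+1+1, 2+1+1+1+1 (32 of its 48 elements, about 67% of primes); (S_3 x S_3) : C_2 (6T13) additionally contains elements of type 6, 4+2, 3+2+1, 3+1+1+1, 2+2+1+1, 2+1+1+1+1 (61 of its 72 elements, about 85% of primes); PGL(2,5) (6T14) additionally contains elements of type 6, 5+1, 4+1+1, 2+2+1+1 (89 of its 120 elements, about 74% of primes); S_6 (6T16) additionally contains elements of type 6, 5+1, 4+2, 4+1+1, 3+2+1, 3+1+1+1, 2+2+1+1, 2+1+1+1+1 (664 of its 720 elements, about 92% of primes). None of the 23 primes tested shows any such pattern (for each of these groups the chance of that is below 10^-4), which rules them out. Hence G = S_3 (6T2), of order 6.

S_3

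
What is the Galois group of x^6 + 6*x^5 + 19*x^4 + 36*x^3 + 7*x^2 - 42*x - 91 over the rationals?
The polynomial f is an irreducible sextic over Q, so G = Gal(f/Q) is one of the 16 transitive subgroups 6T1, ..., 6T16 of S_6. The discriminant of f is 164995463643136 = 12845056^2, a perfect square, so G is contained in A_6. The transitive groups of degree 6 contained in A_6 are: A_4 (6T4, order 12), S_4 (6T7, order 24), (C_3 x C_3) : C_4 (6T10, order 36), PSL(2,5) (6T12, order 60), A_6 (6T15, order 360). By Dedekind's theorem, for a prime p not dividing disc(f) the degrees of the irreducible factors of f mod p form the cycle type of an element of G. Factoring f modulo the 33 such primes p <= 149 (skipping 2, 7, which divide the discriminant), each new pattern first appears at: mod 3: f = (x^3 + 2x + 1)(x^3 + 2x + 2), pattern 3+3; mod 13: f = (x)(x + 2)(x^2 + 2x + 8)(x^2 + 2x + 12), pattern 2+2+1+1. No other pattern occurs in this range, so the set of observed cycle types is {3+3, 2+2+1+1}. The candidates containing elements of all these cycle types are A_4 (6T4) of order 12, S_4 (6T7) of order 24, (C_3 x C_3) : C_4 (6T10) of order 36, PSL(2,5) (6T12) of order 60, A_6 (6T15) of order 360; the others are excluded. The observed types are precisely the cycle types that occur in A_4 (6T4) (apart from the identity). Each of the other remaining candidates has further cycle types, and by the Chebotarev density theorem the matching factorization patterns would occur for a proportion of primes equal to their share of the group: S_4 (6T7) additionally contains elements of type 4+2 (6 of its 24 elements, about 25% of primes); (C_3 x C_3) : C_4 (6T10) additionally contains elements of type 4+2, 3+1+1+1 (22 of its 36 elements, about 61% of primes); PSL(2,5) (6T12) additionally contains elements of type 5+1 (24 of its 60 elements, about 40% of primes); A_6 (6T15) additionally contains elements of type 5+1, 4+2, 3+1+1+1 (274 of its 360 elements, about 76% of primes). None of the 33 primes tested shows any such pattern (for each of these groups the chance of that is below 10^-4), which rules them out. Hence G = A_4 (6T4), of order 12.

A_4 (also written A4)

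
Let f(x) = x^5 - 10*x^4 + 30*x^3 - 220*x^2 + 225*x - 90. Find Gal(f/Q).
The polynomial f is an irreducible quintic over Q, so G = Gal(f/Q) is a transitive subgroup of S_5: one of C_5 (5T1, order 5), D_5 (5T2, order 10), F_20 (5T3, order 20), A_5 (5T4, order 60) or S_5 (5T5, order 120). The discriminant of f is 681836544000000 = 26112000^2, a perfect square, so G is contained in A_5. The transitive groups of degree 5 contained in A_5 are: C_5 (5T1, order 5), D_5 (5T2, order 10), A_5 (5T4, order 60). By Dedekind's theorem, for a prime p not dividing disc(f) the degrees of the irreducible factors of f mod p form the cycle type of an element of G. Factoring f modulo the 23 such primes p <= 103 (skipping 2, 3, 5, 17, which divide the discriminant), each new pattern first appears at: mod 7: f = (x^5 + 4x^4 + 2x^3 + 4x^2 + x + 1), pattern 5; mod 29: f = (x + 15)(x^2 + 13x + 8)(x^2 + 20x + 21), pattern 2+2+1. No other pattern occurs in this range, so the set of observed cycle types is {5, 2+2+1}. The candidates containing elements of all these cycle types are D_5 (5T2) of order 10, A_5 (5T4) of order 60; the others are excluded. The observed types are precisely the cycle types that occur in D_5 (5T2) (apart from the identity). Each of the other remaining candidates has further cycle types, and by the Chebotarev density theorem the matching factorization patterns would occur for a proportion of primes equal to their share of the group: A_5 (5T4) additionally contains elements of type 3+1+1 (20 of its 60 elements, about 33% of primes). None of the 23 primes tested shows any such pattern (for each of these groups the chance of that is below 10^-4), which rules them out. Hence G = D_5 (5T2), of order 10.

D_5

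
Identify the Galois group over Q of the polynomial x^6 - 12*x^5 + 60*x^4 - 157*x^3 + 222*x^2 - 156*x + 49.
C_3 x S_3, the group 6T5 of order 18

The polynomial f is an irreducible sextic over Q, so G = Gal(f/Q) is one of the 16 transitive subgroups 6T1, ..., 6T16 of S_6. The discriminant of f is -1162261467, which is not a perfect square, so G is not contained in A_6. The transitive groups of degree 6 not contained in A_6 are: C_6 (6T1, order 6), S_3 (6T2, order 6), D_6 (6T3, order 12), C_3 x S_3 (6T5, order 18), A_4 x C_2 (6T6, order 24), S_4 (6T8, order 24), S_3 x S_3 (6T9, order 36), S_4 x C_2 (6T11, order 48), (S_3 x S_3) : C_2 (6T13, order 72), PGL(2,5) (6T14, order 120), S_6 (6T16, order 720). By Dedekind's theorem, for a prime p not dividing disc(f) the degrees of the irreducible factors of f mod p form the cycle type of an element of G. Factoring f modulo the 33 such primes p <= 139 (skipping 3, which divides the discriminant), each new pattern first appears at: mod 2: f = (x^6 + x^3 + 1), pattern 6; mod 7: f = (x)(x + 2)(x + 6)(x^3 + x^2 + 5x + 1), pattern 3+1+1+1; mod 17: f = (x^2 + 11)(x^2 + 7x + 14)(x^2 + 15x + 15), pattern 2+2+2; mod 19: f = (x^3 + 13x^2 + 12x + 9)(x^3 + 13x^2 + 12x + 16), pattern 3+3; mod 73: f = (x + 1)(x + 10)(x + 21)(x + 22)(x + 36)(x + 44), pattern 1+1+1+1+1+1. No other pattern occurs in this range, so the set of observed cycle types is {6, 3+1+1+1, 2+2+2, 3+3, 1+1+1+1+1+1}. The candidates containing elements of all these cycle types are C_3 x S_3 (6T5) of order 18, S_3 x S_3 (6T9) of order 36, (S_3 x S_3) : C_2 (6T13) of order 72, S_6 (6T16) of order 720; the others are excluded. The observed types are precisely the cycle types that occur in C_3 x S_3 (6T5). Each of the other remaining candidates has further cycle types, and by the Chebotarev density theorem the matching factorization patterns would occur for a proportion of primes equal to their share of the group: S_3 x S_3 (6T9) additionally contains elements of type 2+2+1+1 (9 of its 36 elements, about 25% of primes); (S_3 x S_3) : C_2 (6T13) additionally contains elements of type 4+2, 3+2+1, 2+2+1+1, 2+1+1+1+1 (45 of its 72 elements, about 62% of primes); S_6 (6T16) additionally contains elements of type 5+1, 4+2, 4+1+1, 3+2+1, 2+2+1+1, 2+1+1+1+1 (504 of its 720 elements, about 70% of primes). None of the 33 primes tested shows any such pattern (for each of these groups the chance of that is below 10^-4), which rules them out. Hence G = C_3 x S_3 (6T5), of order 18.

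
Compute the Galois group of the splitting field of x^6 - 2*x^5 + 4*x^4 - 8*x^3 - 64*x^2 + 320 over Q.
(C_3 x C_3) : C_4 (order 36)

The polynomial f is an irreducible sextic over Q, so G = Gal(f/Q) is one of the 16 transitive subgroups 6T1, ..., 6T16 of S_6. The discriminant of f is 564385546240000 = 23756800^2, a perfect square, so G is contained in A_6. The transitive groups of degree 6 contained in A_6 are: A_4 (6T4, order 12), S_4 (6T7, order 24), (C_3 x C_3) : C_4 (6T10, order 36), PSL(2,5) (6T12, order 60), A_6 (6T15, order 360). By Dedekind's theorem, for a prime p not dividing disc(f) the degrees of the irreducible factors of f mod p form the cycle type of an element of G. Factoring f modulo the 19 such primes p <= 79 (skipping 2, 5, 29, which divide the discriminant), each new pattern first appears at: mod 3: f = (x^2 + 1)(x^4 + x^3 + 2), pattern 4+2; mod 11: f = (x^3 + 3x^2 + 10x + 7)(x^3 + 6x^2 + 9x + 8), pattern 3+3; mod 19: f = (x + 14)(x + 16)(x^2 + 11x + 1)(x^2 + 14x + 15), pattern 2+2+1+1; mod 61: f = (x + 5)(x + 38)(x + 52)(x^3 + 25x^2 + 22x + 23), pattern 3+1+1+1. No other pattern occurs in this range, so the set of observed cycle types is {4+2, 3+3, 2+2+1+1, 3+1+1+1}. The candidates containing elements of all these cycle types are (C_3 x C_3) : C_4 (6T10) of order 36, A_6 (6T15) of order 360; the others are excluded. The observed types are precisely the cycle types that occur in (C_3 x C_3) : C_4 (6T10) (apart from the identity). Each of the other remaining candidates has further cycle types, and by the Chebotarev density theorem the matching factorization patterns would occur for a proportion of primes equal to their share of the group: A_6 (6T15) additionally contains elements of type 5+1 (144 of its 360 elements, about 40% of primes). None of the 19 primes tested shows any such pattern (for each of these groups the chance of that is below 10^-4), which rules them out. Hence G = (C_3 x C_3) : C_4 (6T10), of order 36.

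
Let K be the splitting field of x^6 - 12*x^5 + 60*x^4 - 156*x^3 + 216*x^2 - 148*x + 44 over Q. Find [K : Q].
720

The degree of the splitting field over Q equals the order of the Galois group, so first determine the group. The polynomial f is an irreducible sextic over Q, so G = Gal(f/Q) is one of the 16 transitive subgroups 6T1, ..., 6T16 of S_6. The discriminant of f is -82751488, which is not a perfect square, so G is not contained in A_6. The transitive groups of degree 6 not contained in A_6 are: C_6 (6T1, order 6), S_3 (6T2, order 6), D_6 (6T3, order 12), C_3 x S_3 (6T5, order 18), A_4 x C_2 (6T6, order 24), S_4 (6T8, order 24), S_3 x S_3 (6T9, order 36), S_4 x C_2 (6T11, order 48), (S_3 x S_3) : C_2 (6T13, order 72), PGL(2,5) (6T14, order 120), S_6 (6T16, order 720). By Dedekind's theorem, for a prime p not dividing disc(f) the degrees of the irreducible factors of f mod p form the cycle type of an element of G. Factoring f modulo the 3 such primes p <= 7 (skipping 2, which divides the discriminant), each new pattern first appears at: mod 3: f = (x^6 + 2x + 2), pattern 6; mod 5: f = (x + 2)(x + 4)(x^4 + 2x^3 + 3x + 3), pattern 4+1+1; mod 7: f = (x + 1)(x^2 + 4x + 6)(x^3 + 4x^2 + 2x + 5), pattern 3+2+1. No other pattern occurs in this range, so the set of observed cycle types is {6, 4+1+1, 3+2+1}. Among the candidates above, the only group containing elements of all these cycle types is S_6 (6T16); every other candidate lacks at least one of them. Hence G = S_6 (6T16), of order 720. The Galois group S_6 (6T16) has order 720, so the splitting field has degree 720 over Q.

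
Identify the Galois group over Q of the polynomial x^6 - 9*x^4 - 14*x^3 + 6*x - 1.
The polynomial f is an irreducible sextic over Q, so G = Gal(f/Q) is one of the 16 transitive subgroups 6T1, ..., 6T16 of S_6. The discriminant of f is -151585344, which is not a perfect square, so G is not contained in A_6. The transitive groups of degree 6 not contained in A_6 are: C_6 (6T1, order 6), S_3 (6T2, order 6), D_6 (6T3, order 12), C_3 x S_3 (6T5, order 18), A_4 x C_2 (6T6, order 24), S_4 (6T8, order 24), S_3 x S_3 (6T9, order 36), S_4 x C_2 (6T11, order 48), (S_3 x S_3) : C_2 (6T13, order 72), PGL(2,5) (6T14, order 120), S_6 (6T16, order 720). By Dedekind's theorem, for a prime p not dividing disc(f) the degrees of the irreducible factors of f mod p form the cycle type of an element of G. Factoring f modulo the 33 such primes p <= 151 (skipping 2, 3, 19, which divide the discriminant), each new pattern first appears at: mod 5: f = (x^3 + x^2 + 3x + 1)(x^3 + 4x^2 + 4x + 4), pattern 3+3; mod 7: f = (x^6 + 5x^4 + 6x + 6), pattern 6; mod 17: f = (x + 12)(x + 16)(x^2 + 9x + 11)(x^2 + 14x + 4), pattern 2+2+1+1; mod 71: f = (x^2 + 11x + 17)(x^2 + 21x + 31)(x^2 + 39x + 26), pattern 2+2+2; mod 107: f = (x + 15)(x + 43)(x + 79)(x + 91)(x^2 + 93x + 41), pattern 2+1+1+1+1. No other pattern occurs in this range, so the set of observed cycle types is {3+3, 6, 2+2+1+1, 2+2+2, 2+1+1+1+1}. The candidates containing elements of all these cycle types are A_4 x C_2 (6T6) of order 24, S_4 x C_2 (6T11) of order 48, (S_3 x S_3) : C_2 (6T13) of order 72, S_6 (6T16) of order 720; the others are excluded. The observed types are precisely the cycle types that occur in A_4 x C_2 (6T6) (apart from the identity). Each of the other remaining candidates has further cycle types, and by the Chebotarev density theorem the matching factorization patterns would occur for a proportion of primes equal to their share of the group: S_4 x C_2 (6T11) additionally contains elements of type 4+2, 4+1+1 (12 of its 48 elements, about 25% of primes); (S_3 x S_3) : C_2 (6T13) additionally contains elements of type 4+2, 3+2+1, 3+1+1+1 (34 of its 72 elements, about 47% of primes); S_6 (6T16) additionally contains elements of type 5+1, 4+2, 4+1+1, 3+2+1, 3+1+1+1 (484 of its 720 elements, about 67% of primes). None of the 33 primes tested shows any such pattern (for each of these groups the chance of that is below 10^-4), which rules them out. Hence G = A_4 x C_2 (6T6), of order 24.

6T6: A_4 x C_2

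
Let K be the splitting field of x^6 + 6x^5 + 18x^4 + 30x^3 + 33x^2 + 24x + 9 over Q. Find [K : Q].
The degree of the splitting field over Q equals the order of the Galois group, so first determine the group. The polynomial f is an irreducible sextic over Q, so G = Gal(f/Q) is one of the 16 transitive subgroups 6T1, ..., 6T16 of S_6. The discriminant of f is -16003008, which is not a perfect square, so G is not contained in A_6. The transitive groups of degree 6 not contained in A_6 are: C_6 (6T1, order 6), S_3 (6T2, order 6), D_6 (6T3, order 12), C_3 x S_3 (6T5, order 18), A_4 x C_2 (6T6, order 24), S_4 (6T8, order 24), S_3 x S_3 (6T9, order 36), S_4 x C_2 (6T11, order 48), (S_3 x S_3) : C_2 (6T13, order 72), PGL(2,5) (6T14, order 120), S_6 (6T16, order 720). By Dedekind's theorem, for a prime p not dividing disc(f) the degrees of the irreducible factors of f mod p form the cycle type of an element of G. Factoring f modulo the 21 such primes p <= 89 (skipping 2, 3, 7, which divide the discriminant), each new pattern first appears at: mod 5: f = (x^6 + x^5 + 3x^4 + 3x^2 + 4x + 4), pattern 6; mod 11: f = (x + 10)(x^5 + 7x^4 + 3x^3 + 2), pattern 5+1; mod 13: f = (x + 2)(x + 6)(x^4 + 11x^3 + 9x^2 + 8x + 4), pattern 4+1+1; mod 23: f = (x + 4)(x + 8)(x^2 + 7x + 8)(x^2 + 10x + 3), pattern 2+2+1+1; mod 43: f = (x^3 + 22x^2 + 20x + 21)(x^3 + 27x^2 + 6x + 25), pattern 3+3; mod 61: f = (x^2 + 34x + 5)(x^2 + 45x + 56)(x^2 + 49x + 46), pattern 2+2+2. No other pattern occurs in this range, so the set of observed cycle types is {6, 5+1, 4+1+1, 2+2+1+1, 3+3, 2+2+2}. The candidates containing elements of all these cycle types are PGL(2,5) (6T14) of order 120, S_6 (6T16) of order 720; the others are excluded. The observed types are precisely the cycle types that occur in PGL(2,5) (6T14) (apart from the identity). Each of the other remaining candidates has further cycle types, and by the Chebotarev density theorem the matching factorization patterns would occur for a proportion of primes equal to their share of the group: S_6 (6T16) additionally contains elements of type 4+2, 3+2+1, 3+1+1+1, 2+1+1+1+1 (265 of its 720 elements, about 37% of primes). None of the 21 primes tested shows any such pattern (for each of these groups the chance of that is below 10^-4), which rules them out. Hence G = PGL(2,5) (6T14), of order 120. The Galois group PGL(2,5) (6T14) has order 120, so the splitting field has degree 120 over Q.

120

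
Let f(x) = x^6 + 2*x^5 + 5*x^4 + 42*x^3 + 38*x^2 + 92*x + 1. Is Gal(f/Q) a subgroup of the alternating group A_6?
The polynomial is irreducible of degree 6 over Q. Its discriminant is 5729525925351424 = 75693632^2, a perfect square. A Galois group lies in the alternating group exactly when the discriminant is a square in Q, so the Galois group (A_4) is contained in A_6.

Yes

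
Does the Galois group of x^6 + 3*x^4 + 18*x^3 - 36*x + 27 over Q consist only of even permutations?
The polynomial is irreducible of degree 6 over Q. Its discriminant is -28010528989632, which is not a perfect square. A Galois group lies in the alternating group exactly when the discriminant is a square in Q, so the Galois group (PGL(2,5)) is not contained in A_6.

No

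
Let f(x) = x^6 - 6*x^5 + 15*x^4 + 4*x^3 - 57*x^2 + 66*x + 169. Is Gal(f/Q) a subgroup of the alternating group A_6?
The polynomial is irreducible of degree 6 over Q. Its discriminant is -190210142896128, which is not a perfect square. A Galois group lies in the alternating group exactly when the discriminant is a square in Q, so the Galois group (C_3 x S_3) is not contained in A_6.

No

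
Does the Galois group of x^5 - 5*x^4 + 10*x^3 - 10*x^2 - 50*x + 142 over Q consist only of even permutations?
The polynomial is irreducible of degree 5 over Q. Its discriminant is 58564000000 = 242000^2, a perfect square. A Galois group lies in the alternating group exactly when the discriminant is a square in Q, so the Galois group (A_5) is contained in A_5.

Yes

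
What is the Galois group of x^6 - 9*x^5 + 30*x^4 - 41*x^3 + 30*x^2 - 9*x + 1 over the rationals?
The polynomial f is an irreducible sextic over Q, so G = Gal(f/Q) is one of the 16 transitive subgroups 6T1, ..., 6T16 of S_6. The discriminant of f is -67744512, which is not a perfect square, so G is not contained in A_6. The transitive groups of degree 6 not contained in A_6 are: C_6 (6T1, order 6), S_3 (6T2, order 6), D_6 (6T3, order 12), C_3 x S_3 (6T5, order 18), A_4 x C_2 (6T6, order 24), S_4 (6T8, order 24), S_3 x S_3 (6T9, order 36), S_4 x C_2 (6T11, order 48), (S_3 x S_3) : C_2 (6T13, order 72), PGL(2,5) (6T14, order 120), S_6 (6T16, order 720). By Dedekind's theorem, for a prime p not dividing disc(f) the degrees of the irreducible factors of f mod p form the cycle type of an element of G. Factoring f modulo the 23 such primes p <= 101 (skipping 2, 3, 11, which divide the discriminant), each new pattern first appears at: mod 5: f = (x^2 + x + 1)(x^2 + 2x + 4)(x^2 + 3x + 4), pattern 2+2+2; mod 7: f = (x^3 + 2x + 6)(x^3 + 5x^2 + 6), pattern 3+3; mod 31: f = (x + 12)(x + 13)(x + 15)(x + 22)(x + 24)(x + 29), pattern 1+1+1+1+1+1. No other pattern occurs in this range, so the set of observed cycle types is {2+2+2, 3+3, 1+1+1+1+1+1}. The candidates containing elements of all these cycle types are C_6 (6T1) of order 6, S_3 (6T2) of order 6, D_6 (6T3) of order 12, C_3 x S_3 (6T5) of order 18, A_4 x C_2 (6T6) of order 24, S_4 (6T8) of order 24, S_3 x S_3 (6T9) of order 36, S_4 x C_2 (6T11) of order 48, (S_3 x S_3) : C_2 (6T13) of order 72, PGL(2,5) (6T14) of order 120, S_6 (6T16) of order 720; the others are excluded. The observed types are precisely the cycle types that occur in S_3 (6T2). Each of the other remaining candidates has further cycle types, and by the Chebotarev density theorem the matching factorization patterns would occur for a proportion of primes equal to their share of the group: C_6 (6T1) additionally contains elements of type 6 (2 of its 6 elements, about 33% of primes); D_6 (6T3) additionally contains elements of type 6, 2+2+1+1 (5 of its 12 elements, about 42% of primes); C_3 x S_3 (6T5) additionally contains elements of type 6, 3+1+1+1 (10 of its 18 elements, about 56% of primes); A_4 x C_2 (6T6) additionally contains elements of type 6, 2+2+1+1, 2+1+1+1+1 (14 of its 24 elements, about 58% of primes); S_4 (6T8) additionally contains elements of type 4+1+1, 2+2+1+1 (9 of its 24 elements, about 38% of primes); S_3 x S_3 (6T9) additionally contains elements of type 6, 3+1+1+1, 2+2+1+1 (25 of its 36 elements, about 69% of primes); S_4 x C_2 (6T11) additionally contains elements of type 6, 4+2, 4+1+1, 2+2+1+1, 2+1+1+1+1 (32 of its 48 elements, about 67% of primes); (S_3 x S_3) : C_2 (6T13) additionally contains elements of type 6, 4+2, 3+2+1, 3+1+1+1, 2+2+1+1, 2+1+1+1+1 (61 of its 72 elements, about 85% of primes); PGL(2,5) (6T14) additionally contains elements of type 6, 5+1, 4+1+1, 2+2+1+1 (89 of its 120 elements, about 74% of primes); S_6 (6T16) additionally contains elements of type 6, 5+1, 4+2, 4+1+1, 3+2+1, 3+1+1+1, 2+2+1+1, 2+1+1+1+1 (664 of its 720 elements, about 92% of primes). None of the 23 primes tested shows any such pattern (for each of these groups the chance of that is below 10^-4), which rules them out. Hence G = S_3 (6T2), of order 6.

S_3, S_3 acting on 6 points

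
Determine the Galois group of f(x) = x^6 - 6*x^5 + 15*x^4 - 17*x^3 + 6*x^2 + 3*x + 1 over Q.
6T5: C_3 x S_3

The polynomial f is an irreducible sextic over Q, so G = Gal(f/Q) is one of the 16 transitive subgroups 6T1, ..., 6T16 of S_6. The discriminant of f is -177147, which is not a perfect square, so G is not contained in A_6. The transitive groups of degree 6 not contained in A_6 are: C_6 (6T1, order 6), S_3 (6T2, order 6), D_6 (6T3, order 12), C_3 x S_3 (6T5, order 18), A_4 x C_2 (6T6, order 24), S_4 (6T8, order 24), S_3 x S_3 (6T9, order 36), S_4 x C_2 (6T11, order 48), (S_3 x S_3) : C_2 (6T13, order 72), PGL(2,5) (6T14, order 120), S_6 (6T16, order 720). By Dedekind's theorem, for a prime p not dividing disc(f) the degrees of the irreducible factors of f mod p form the cycle type of an element of G. Factoring f modulo the 33 such primes p <= 139 (skipping 3, which divides the discriminant), each new pattern first appears at: mod 2: f = (x^6 + x^4 + x^3 + x + 1), pattern 6; mod 7: f = (x + 2)(x + 4)(x + 5)(x^3 + 4x^2 + 3x + 3), pattern 3+1+1+1; mod 17: f = (x^2 + 3x + 3)(x^2 + 11x + 12)(x^2 + 14x + 9), pattern 2+2+2; mod 19: f = (x^3 + 16x^2 + 3x + 8)(x^3 + 16x^2 + 3x + 12), pattern 3+3; mod 73: f = (x + 41)(x + 42)(x + 43)(x + 50)(x + 51)(x + 59), pattern 1+1+1+1+1+1. No other pattern occurs in this range, so the set of observed cycle types is {6, 3+1+1+1, 2+2+2, 3+3, 1+1+1+1+1+1}. The candidates containing elements of all these cycle types are C_3 x S_3 (6T5) of order 18, S_3 x S_3 (6T9) of order 36, (S_3 x S_3) : C_2 (6T13) of order 72, S_6 (6T16) of order 720; the others are excluded. The observed types are precisely the cycle types that occur in C_3 x S_3 (6T5). Each of the other remaining candidates has further cycle types, and by the Chebotarev density theorem the matching factorization patterns would occur for a proportion of primes equal to their share of the group: S_3 x S_3 (6T9) additionally contains elements of type 2+2+1+1 (9 of its 36 elements, about 25% of primes); (S_3 x S_3) : C_2 (6T13) additionally contains elements of type 4+2, 3+2+1, 2+2+1+1, 2+1+1+1+1 (45 of its 72 elements, about 62% of primes); S_6 (6T16) additionally contains elements of type 5+1, 4+2, 4+1+1, 3+2+1, 2+2+1+1, 2+1+1+1+1 (504 of its 720 elements, about 70% of primes). None of the 33 primes tested shows any such pattern (for each of these groups the chance of that is below 10^-4), which rules them out. Hence G = C_3 x S_3 (6T5), of order 18.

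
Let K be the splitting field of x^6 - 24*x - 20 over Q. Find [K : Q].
The degree of the splitting field over Q equals the order of the Galois group, so first determine the group. The polynomial f is an irreducible sextic over Q, so G = Gal(f/Q) is one of the 16 transitive subgroups 6T1, ..., 6T16 of S_6. The discriminant of f is 746496000000 = 864000^2, a perfect square, so G is contained in A_6. The transitive groups of degree 6 contained in A_6 are: A_4 (6T4, order 12), S_4 (6T7, order 24), (C_3 x C_3) : C_4 (6T10, order 36), PSL(2,5) (6T12, order 60), A_6 (6T15, order 360). By Dedekind's theorem, for a prime p not dividing disc(f) the degrees of the irreducible factors of f mod p form the cycle type of an element of G. Factoring f modulo the 6 such primes p <= 23 (skipping 2, 3, 5, which divide the discriminant), each new pattern first appears at: mod 7: f = (x + 4)(x^5 + 3x^4 + 2x^3 + 6x^2 + 4x + 2), pattern 5+1; mod 23: f = (x + 2)(x + 11)(x + 16)(x^3 + 17x^2 + 13x + 7), pattern 3+1+1+1. No other pattern occurs in this range, so the set of observed cycle types is {5+1, 3+1+1+1}. Among the candidates above, the only group containing elements of all these cycle types is A_6 (6T15) — each of A_4 (6T4), S_4 (6T7), (C_3 x C_3) : C_4 (6T10), PSL(2,5) (6T12) lacks at least one of them. Hence G = A_6 (6T15), of order 360. The Galois group A_6 (6T15) has order 360, so the splitting field has degree 360 over Q.

360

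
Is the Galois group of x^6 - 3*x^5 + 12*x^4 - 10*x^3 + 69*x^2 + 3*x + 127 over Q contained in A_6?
The polynomial is irreducible of degree 6 over Q. Its discriminant is -51837931415763, which is not a perfect square. A Galois group lies in the alternating group exactly when the discriminant is a square in Q, so the Galois group (C_6) is not contained in A_6.

No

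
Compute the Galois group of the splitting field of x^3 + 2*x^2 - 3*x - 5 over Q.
C_3, A_3

The polynomial is an irreducible cubic over Q and its discriminant is 169 = 13^2, a perfect square. For an irreducible cubic, a square discriminant forces the Galois group to be A_3, the cyclic group of order 3.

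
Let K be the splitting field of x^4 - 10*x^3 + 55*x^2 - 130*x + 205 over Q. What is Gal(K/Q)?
C_4

The polynomial is an irreducible quartic over Q and its discriminant is 119072000, which is not a perfect square, so the Galois group is not contained in A_4. The resolvent cubic y^3 - 55*y^2 + 480*y + 7700 has exactly one rational root, so the Galois group is C_4 or D_4. The quartic becomes reducible over Q(sqrt(disc)), so the group is C_4.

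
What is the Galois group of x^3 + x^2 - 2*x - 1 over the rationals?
C_3, A_3

The polynomial is an irreducible cubic over Q and its discriminant is 49 = 7^2, a perfect square. For an irreducible cubic, a square discriminant forces the Galois group to be A_3, the cyclic group of order 3.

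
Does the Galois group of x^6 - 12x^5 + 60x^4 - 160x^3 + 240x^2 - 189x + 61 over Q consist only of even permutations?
No

The polynomial is irreducible of degree 6 over Q. Its discriminant is -9059283, which is not a perfect square. A Galois group lies in the alternating group exactly when the discriminant is a square in Q, so the Galois group ((S_3 x S_3) : C_2) is not contained in A_6.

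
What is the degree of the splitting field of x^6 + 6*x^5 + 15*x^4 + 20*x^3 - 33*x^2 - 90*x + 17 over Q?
The degree of the splitting field over Q equals the order of the Galois group, so first determine the group. The polynomial f is an irreducible sextic over Q, so G = Gal(f/Q) is one of the 16 transitive subgroups 6T1, ..., 6T16 of S_6. The discriminant of f is -450868486864896, which is not a perfect square, so G is not contained in A_6. The transitive groups of degree 6 not contained in A_6 are: C_6 (6T1, order 6), S_3 (6T2, order 6), D_6 (6T3, order 12), C_3 x S_3 (6T5, order 18), A_4 x C_2 (6T6, order 24), S_4 (6T8, order 24), S_3 x S_3 (6T9, order 36), S_4 x C_2 (6T11, order 48), (S_3 x S_3) : C_2 (6T13, order 72), PGL(2,5) (6T14, order 120), S_6 (6T16, order 720). By Dedekind's theorem, for a prime p not dividing disc(f) the degrees of the irreducible factors of f mod p form the cycle type of an element of G. Factoring f modulo the 33 such primes p <= 149 (skipping 2, 3, which divide the discriminant), each new pattern first appears at: mod 5: f = (x^3 + 2x^2 + 4x + 2)(x^3 + 4x^2 + 3x + 1), pattern 3+3; mod 7: f = (x^6 + 6x^5 + x^4 + 6x^3 + 2x^2 + x + 3), pattern 6; mod 17: f = (x)(x + 2)(x^2 + 2x + 7)(x^2 + 2x + 13), pattern 2+2+1+1; mod 19: f = (x + 4)(x + 7)(x + 14)(x + 17)(x^2 + 2x + 8), pattern 2+1+1+1+1; mod 71: f = (x^2 + 2x + 30)(x^2 + 2x + 50)(x^2 + 2x + 65), pattern 2+2+2. No other pattern occurs in this range, so the set of observed cycle types is {3+3, 6, 2+2+1+1, 2+1+1+1+1, 2+2+2}. The candidates containing elements of all these cycle types are A_4 x C_2 (6T6) of order 24, S_4 x C_2 (6T11) of order 48, (S_3 x S_3) : C_2 (6T13) of order 72, S_6 (6T16) of order 720; the others are excluded. The observed types are precisely the cycle types that occur in A_4 x C_2 (6T6) (apart from the identity). Each of the other remaining candidates has further cycle types, and by the Chebotarev density theorem the matching factorization patterns would occur for a proportion of primes equal to their share of the group: S_4 x C_2 (6T11) additionally contains elements of type 4+2, 4+1+1 (12 of its 48 elements, about 25% of primes); (S_3 x S_3) : C_2 (6T13) additionally contains elements of type 4+2, 3+2+1, 3+1+1+1 (34 of its 72 elements, about 47% of primes); S_6 (6T16) additionally contains elements of type 5+1, 4+2, 4+1+1, 3+2+1, 3+1+1+1 (484 of its 720 elements, about 67% of primes). None of the 33 primes tested shows any such pattern (for each of these groups the chance of that is below 10^-4), which rules them out. Hence G = A_4 x C_2 (6T6), of order 24. The Galois group A_4 x C_2 (6T6) has order 24, so the splitting field has degree 24 over Q.

24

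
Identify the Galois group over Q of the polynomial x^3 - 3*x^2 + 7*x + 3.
S_3, the symmetric group on 3 letters

The polynomial is an irreducible cubic over Q and its discriminant is -1984, which is not a perfect square. For an irreducible cubic, a non-square discriminant gives Galois group S_3.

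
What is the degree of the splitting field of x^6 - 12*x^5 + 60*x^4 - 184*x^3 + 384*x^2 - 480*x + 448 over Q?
18

The degree of the splitting field over Q equals the order of the Galois group, so first determine the group. The polynomial f is an irreducible sextic over Q, so G = Gal(f/Q) is one of the 16 transitive subgroups 6T1, ..., 6T16 of S_6. The discriminant of f is -190210142896128, which is not a perfect square, so G is not contained in A_6. The transitive groups of degree 6 not contained in A_6 are: C_6 (6T1, order 6), S_3 (6T2, order 6), D_6 (6T3, order 12), C_3 x S_3 (6T5, order 18), A_4 x C_2 (6T6, order 24), S_4 (6T8, order 24), S_3 x S_3 (6T9, order 36), S_4 x C_2 (6T11, order 48), (S_3 x S_3) : C_2 (6T13, order 72), PGL(2,5) (6T14, order 120), S_6 (6T16, order 720). By Dedekind's theorem, for a prime p not dividing disc(f) the degrees of the irreducible factors of f mod p form the cycle type of an element of G. Factoring f modulo the 33 such primes p <= 149 (skipping 2, 3, which divide the discriminant), each new pattern first appears at: mod 5: f = (x^6 + 3x^5 + x^3 + 4x^2 + 3), pattern 6; mod 7: f = (x)(x + 2)(x + 6)(x^3 + x^2 + 5x + 2), pattern 3+1+1+1; mod 17: f = (x^2 + 3x + 1)(x^2 + 4x + 16)(x^2 + 15x + 11), pattern 2+2+2; mod 19: f = (x^3 + 13x^2 + 12x + 2)(x^3 + 13x^2 + 12x + 15), pattern 3+3; mod 73: f = (x + 24)(x + 40)(x + 42)(x + 56)(x + 58)(x + 60), pattern 1+1+1+1+1+1. No other pattern occurs in this range, so the set of observed cycle types is {6, 3+1+1+1, 2+2+2, 3+3, 1+1+1+1+1+1}. The candidates containing elements of all these cycle types are C_3 x S_3 (6T5) of order 18, S_3 x S_3 (6T9) of order 36, (S_3 x S_3) : C_2 (6T13) of order 72, S_6 (6T16) of order 720; the others are excluded. The observed types are precisely the cycle types that occur in C_3 x S_3 (6T5). Each of the other remaining candidates has further cycle types, and by the Chebotarev density theorem the matching factorization patterns would occur for a proportion of primes equal to their share of the group: S_3 x S_3 (6T9) additionally contains elements of type 2+2+1+1 (9 of its 36 elements, about 25% of primes); (S_3 x S_3) : C_2 (6T13) additionally contains elements of type 4+2, 3+2+1, 2+2+1+1, 2+1+1+1+1 (45 of its 72 elements, about 62% of primes); S_6 (6T16) additionally contains elements of type 5+1, 4+2, 4+1+1, 3+2+1, 2+2+1+1, 2+1+1+1+1 (504 of its 720 elements, about 70% of primes). None of the 33 primes tested shows any such pattern (for each of these groups the chance of that is below 10^-4), which rules them out. Hence G = C_3 x S_3 (6T5), of order 18. The Galois group C_3 x S_3 (6T5) has order 18, so the splitting field has degree 18 over Q.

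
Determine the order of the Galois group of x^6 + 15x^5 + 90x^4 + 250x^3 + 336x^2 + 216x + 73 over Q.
The degree of the splitting field over Q equals the order of the Galois group, so first determine the group. The polynomial f is an irreducible sextic over Q, so G = Gal(f/Q) is one of the 16 transitive subgroups 6T1, ..., 6T16 of S_6. The discriminant of f is -63822230816067, which is not a perfect square, so G is not contained in A_6. The transitive groups of degree 6 not contained in A_6 are: C_6 (6T1, order 6), S_3 (6T2, order 6), D_6 (6T3, order 12), C_3 x S_3 (6T5, order 18), A_4 x C_2 (6T6, order 24), S_4 (6T8, order 24), S_3 x S_3 (6T9, order 36), S_4 x C_2 (6T11, order 48), (S_3 x S_3) : C_2 (6T13, order 72), PGL(2,5) (6T14, order 120), S_6 (6T16, order 720). By Dedekind's theorem, for a prime p not dividing disc(f) the degrees of the irreducible factors of f mod p form the cycle type of an element of G. Factoring f modulo the 37 such primes p <= 173 (skipping 3, 19, 37, which divide the discriminant), each new pattern first appears at: mod 2: f = (x^6 + x^5 + 1), pattern 6; mod 7: f = (x^3 + 5x + 2)(x^3 + x^2 + x + 5), pattern 3+3; mod 17: f = (x^2 + 3x + 4)(x^2 + 5x + 14)(x^2 + 7x + 1), pattern 2+2+2; mod 73: f = (x)(x + 3)(x + 11)(x + 39)(x + 52)(x + 56), pattern 1+1+1+1+1+1. No other pattern occurs in this range, so the set of observed cycle types is {6, 3+3, 2+2+2, 1+1+1+1+1+1}. The candidates containing elements of all these cycle types are C_6 (6T1) of order 6, D_6 (6T3) of order 12, C_3 x S_3 (6T5) of order 18, A_4 x C_2 (6T6) of order 24, S_3 x S_3 (6T9) of order 36, S_4 x C_2 (6T11) of order 48, (S_3 x S_3) : C_2 (6T13) of order 72, PGL(2,5) (6T14) of order 120, S_6 (6T16) of order 720; the others are excluded. The observed types are precisely the cycle types that occur in C_6 (6T1). Each of the other remaining candidates has further cycle types, and by the Chebotarev density theorem the matching factorization patterns would occur for a proportion of primes equal to their share of the group: D_6 (6T3) additionally contains elements of type 2+2+1+1 (3 of its 12 elements, about 25% of primes); C_3 x S_3 (6T5) additionally contains elements of type 3+1+1+1 (4 of its 18 elements, about 22% of primes); A_4 x C_2 (6T6) additionally contains elements of type 2+2+1+1, 2+1+1+1+1 (6 of its 24 elements, about 25% of primes); S_3 x S_3 (6T9) additionally contains elements of type 3+1+1+1, 2+2+1+1 (13 of its 36 elements, about 36% of primes); S_4 x C_2 (6T11) additionally contains elements of type 4+2, 4+1+1, 2+2+1+1, 2+1+1+1+1 (24 of its 48 elements, about 50% of primes); (S_3 x S_3) : C_2 (6T13) additionally contains elements of type 4+2, 3+2+1, 3+1+1+1, 2+2+1+1, 2+1+1+1+1 (49 of its 72 elements, about 68% of primes); PGL(2,5) (6T14) additionally contains elements of type 5+1, 4+1+1, 2+2+1+1 (69 of its 120 elements, about 58% of primes); S_6 (6T16) additionally contains elements of type 5+1, 4+2, 4+1+1, 3+2+1, 3+1+1+1, 2+2+1+1, 2+1+1+1+1 (544 of its 720 elements, about 76% of primes). None of the 37 primes tested shows any such pattern (for each of these groups the chance of that is below 10^-4), which rules them out. Hence G = C_6 (6T1), of order 6. The Galois group C_6 (6T1) has order 6, so the splitting field has degree 6 over Q.

6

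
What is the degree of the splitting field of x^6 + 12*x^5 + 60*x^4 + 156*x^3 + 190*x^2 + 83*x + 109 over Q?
720

The degree of the splitting field over Q equals the order of the Galois group, so first determine the group. The polynomial f is an irreducible sextic over Q, so G = Gal(f/Q) is one of the 16 transitive subgroups 6T1, ..., 6T16 of S_6. The discriminant of f is 130819249407989, which is not a perfect square, so G is not contained in A_6. The transitive groups of degree 6 not contained in A_6 are: C_6 (6T1, order 6), S_3 (6T2, order 6), D_6 (6T3, order 12), C_3 x S_3 (6T5, order 18), A_4 x C_2 (6T6, order 24), S_4 (6T8, order 24), S_3 x S_3 (6T9, order 36), S_4 x C_2 (6T11, order 48), (S_3 x S_3) : C_2 (6T13, order 72), PGL(2,5) (6T14, order 120), S_6 (6T16, order 720). By Dedekind's theorem, for a prime p not dividing disc(f) the degrees of the irreducible factors of f mod p form the cycle type of an element of G. Factoring f modulo the 4 such primes p <= 7, each new pattern first appears at: mod 2: f = (x^6 + x + 1), pattern 6; mod 5: f = (x + 2)(x^5 + x^2 + 3x + 2), pattern 5+1; mod 7: f = (x^2 + 6x + 6)(x^4 + 6x^3 + 4x^2 + 5x + 3), pattern 4+2. No other pattern occurs in this range, so the set of observed cycle types is {6, 5+1, 4+2}. Among the candidates above, the only group containing elements of all these cycle types is S_6 (6T16); every other candidate lacks at least one of them. Hence G = S_6 (6T16), of order 720. The Galois group S_6 (6T16) has order 720, so the splitting field has degree 720 over Q.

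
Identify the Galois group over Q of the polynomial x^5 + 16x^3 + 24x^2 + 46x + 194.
S_5

The polynomial f is an irreducible quintic over Q, so G = Gal(f/Q) is a transitive subgroup of S_5: one of C_5 (5T1, order 5), D_5 (5T2, order 10), F_20 (5T3, order 20), A_5 (5T4, order 60) or S_5 (5T5, order 120). The discriminant of f is 37149830992, which is not a perfect square, so G is not contained in A_5. The transitive groups of degree 5 not contained in A_5 are: F_20 (5T3, order 20), S_5 (5T5, order 120). By Dedekind's theorem, for a prime p not dividing disc(f) the degrees of the irreducible factors of f mod p form the cycle type of an element of G. Factoring f modulo the 5 such primes p <= 13 (skipping 2, which divides the discriminant), each new pattern first appears at: mod 3: f = (x^5 + x^3 + x + 2), pattern 5; mod 5: f = (x + 1)(x^4 + 4x^3 + 2x^2 + 2x + 4), pattern 4+1; mod 13: f = (x + 3)(x + 8)(x^3 + 2x^2 + 9x + 7), pattern 3+1+1. No other pattern occurs in this range, so the set of observed cycle types is {5, 4+1, 3+1+1}. Among the candidates above, the only group containing elements of all these cycle types is S_5 (5T5) — F_20 (5T3) lacks at least one of them. Hence G = S_5 (5T5), of order 120.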